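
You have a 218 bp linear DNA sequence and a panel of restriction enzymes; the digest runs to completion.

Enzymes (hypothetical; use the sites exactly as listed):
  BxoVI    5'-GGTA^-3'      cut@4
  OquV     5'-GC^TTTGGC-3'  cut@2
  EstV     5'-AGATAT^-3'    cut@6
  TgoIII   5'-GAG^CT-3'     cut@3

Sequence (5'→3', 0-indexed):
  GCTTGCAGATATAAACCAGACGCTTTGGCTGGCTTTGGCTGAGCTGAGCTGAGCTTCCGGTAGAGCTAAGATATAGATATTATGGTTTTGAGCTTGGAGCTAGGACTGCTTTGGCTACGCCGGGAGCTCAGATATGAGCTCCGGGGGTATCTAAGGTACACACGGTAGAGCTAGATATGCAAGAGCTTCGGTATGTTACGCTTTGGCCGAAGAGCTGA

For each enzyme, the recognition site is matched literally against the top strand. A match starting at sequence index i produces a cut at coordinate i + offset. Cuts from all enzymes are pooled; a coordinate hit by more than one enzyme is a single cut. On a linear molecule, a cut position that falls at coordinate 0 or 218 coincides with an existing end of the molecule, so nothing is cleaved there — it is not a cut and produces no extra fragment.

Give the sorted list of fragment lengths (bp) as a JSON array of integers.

Scan for sites:
  BxoVI (GGTA, off=4): starts [58, 145, 154, 163, 189] → cuts [62, 149, 158, 167, 193]
  OquV (GCTTTGGC, off=2): starts [21, 31, 107, 199] → cuts [23, 33, 109, 201]
  EstV (AGATAT, off=6): starts [6, 68, 74, 129, 172] → cuts [12, 74, 80, 135, 178]
  TgoIII (GAGCT, off=3): starts [40, 45, 50, 62, 89, 96, 123, 135, 167, 182, 211] → cuts [43, 48, 53, 65, 92, 99, 126, 138, 170, 185, 214]

All cut coordinates (distinct, sorted): [12, 23, 33, 43, 48, 53, 62, 65, 74, 80, 92, 99, 109, 126, 135, 138, 149, 158, 167, 170, 178, 185, 193, 201, 214]

Fragment lengths:
  [0,12): 12 bp
  [12,23): 11 bp
  [23,33): 10 bp
  [33,43): 10 bp
  [43,48): 5 bp
  [48,53): 5 bp
  [53,62): 9 bp
  [62,65): 3 bp
  [65,74): 9 bp
  [74,80): 6 bp
  [80,92): 12 bp
  [92,99): 7 bp
  [99,109): 10 bp
  [109,126): 17 bp
  [126,135): 9 bp
  [135,138): 3 bp
  [138,149): 11 bp
  [149,158): 9 bp
  [158,167): 9 bp
  [167,170): 3 bp
  [170,178): 8 bp
  [178,185): 7 bp
  [185,193): 8 bp
  [193,201): 8 bp
  [201,214): 13 bp
  [214,218): 4 bp

[3,3,3,4,5,5,6,7,7,8,8,8,9,9,9,9,9,10,10,10,11,11,12,12,13,17]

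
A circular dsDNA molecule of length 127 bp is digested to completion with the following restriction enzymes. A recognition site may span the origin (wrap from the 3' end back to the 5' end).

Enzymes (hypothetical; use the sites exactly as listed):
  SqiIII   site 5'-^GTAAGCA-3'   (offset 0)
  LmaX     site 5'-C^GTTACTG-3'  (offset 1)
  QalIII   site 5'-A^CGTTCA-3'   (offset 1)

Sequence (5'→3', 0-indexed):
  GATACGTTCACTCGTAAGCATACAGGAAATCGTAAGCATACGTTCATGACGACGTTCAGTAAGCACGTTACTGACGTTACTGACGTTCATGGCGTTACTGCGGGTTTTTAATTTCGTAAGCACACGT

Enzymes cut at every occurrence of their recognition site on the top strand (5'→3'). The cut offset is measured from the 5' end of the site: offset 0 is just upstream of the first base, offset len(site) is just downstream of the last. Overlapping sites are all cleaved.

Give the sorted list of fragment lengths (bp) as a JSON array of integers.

Scan for sites:
  SqiIII GTAAGCA/0: at [13, 31, 58, 115] ⇒ [13, 31, 58, 115]
  LmaX CGTTACTG/1: at [65, 74, 92] ⇒ [66, 75, 93]
  QalIII ACGTTCA/1: at [3, 39, 51, 82] ⇒ [4, 40, 52, 83]

All cut coordinates (distinct, sorted): [4, 13, 31, 40, 52, 58, 66, 75, 83, 93, 115]

Fragments:
  4→13: 9 bp
  13→31: 18 bp
  31→40: 9 bp
  40→52: 12 bp
  52→58: 6 bp
  58→66: 8 bp
  66→75: 9 bp
  75→83: 8 bp
  83→93: 10 bp
  93→115: 22 bp
  115→4 (wrap): 127-115+4 = 16 bp

[6,8,8,9,9,9,10,12,16,18,22]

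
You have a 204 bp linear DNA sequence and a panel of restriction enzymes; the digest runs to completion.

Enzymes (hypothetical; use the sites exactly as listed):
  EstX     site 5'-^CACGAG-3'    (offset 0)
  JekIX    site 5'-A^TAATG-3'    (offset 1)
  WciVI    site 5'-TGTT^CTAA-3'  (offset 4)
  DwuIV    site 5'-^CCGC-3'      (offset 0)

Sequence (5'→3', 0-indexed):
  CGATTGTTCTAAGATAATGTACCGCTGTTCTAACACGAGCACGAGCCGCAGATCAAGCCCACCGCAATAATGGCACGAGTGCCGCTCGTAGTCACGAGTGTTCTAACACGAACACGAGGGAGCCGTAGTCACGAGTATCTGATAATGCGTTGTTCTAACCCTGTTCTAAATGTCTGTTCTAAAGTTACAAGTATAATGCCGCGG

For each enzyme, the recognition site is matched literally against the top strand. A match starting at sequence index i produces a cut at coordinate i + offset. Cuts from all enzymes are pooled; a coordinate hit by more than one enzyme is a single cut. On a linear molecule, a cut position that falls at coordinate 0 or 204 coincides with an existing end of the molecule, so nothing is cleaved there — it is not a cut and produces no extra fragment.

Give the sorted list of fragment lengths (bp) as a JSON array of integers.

Site scan:
  EstX CACGAG/0: at [33, 39, 73, 92, 112, 129] ⇒ [33, 39, 73, 92, 112, 129]
  JekIX ATAATG/1: at [13, 66, 141, 192] ⇒ [14, 67, 142, 193]
  WciVI TGTTCTAA/4: at [4, 25, 98, 150, 161, 174] ⇒ [8, 29, 102, 154, 165, 178]
  DwuIV CCGC/0: at [21, 45, 61, 81, 198] ⇒ [21, 45, 61, 81, 198]

All cut coordinates (distinct, sorted): [8, 14, 21, 29, 33, 39, 45, 61, 67, 73, 81, 92, 102, 112, 129, 142, 154, 165, 178, 193, 198]

Fragments:
  [0,8): 8 bp
  [8,14): 6 bp
  [14,21): 7 bp
  [21,29): 8 bp
  [29,33): 4 bp
  [33,39): 6 bp
  [39,45): 6 bp
  [45,61): 16 bp
  [61,67): 6 bp
  [67,73): 6 bp
  [73,81): 8 bp
  [81,92): 11 bp
  [92,102): 10 bp
  [102,112): 10 bp
  [112,129): 17 bp
  [129,142): 13 bp
  [142,154): 12 bp
  [154,165): 11 bp
  [165,178): 13 bp
  [178,193): 15 bp
  [193,198): 5 bp
  [198,204): 6 bp

[4,5,6,6,6,6,6,6,7,8,8,8,10,10,11,11,12,13,13,15,16,17]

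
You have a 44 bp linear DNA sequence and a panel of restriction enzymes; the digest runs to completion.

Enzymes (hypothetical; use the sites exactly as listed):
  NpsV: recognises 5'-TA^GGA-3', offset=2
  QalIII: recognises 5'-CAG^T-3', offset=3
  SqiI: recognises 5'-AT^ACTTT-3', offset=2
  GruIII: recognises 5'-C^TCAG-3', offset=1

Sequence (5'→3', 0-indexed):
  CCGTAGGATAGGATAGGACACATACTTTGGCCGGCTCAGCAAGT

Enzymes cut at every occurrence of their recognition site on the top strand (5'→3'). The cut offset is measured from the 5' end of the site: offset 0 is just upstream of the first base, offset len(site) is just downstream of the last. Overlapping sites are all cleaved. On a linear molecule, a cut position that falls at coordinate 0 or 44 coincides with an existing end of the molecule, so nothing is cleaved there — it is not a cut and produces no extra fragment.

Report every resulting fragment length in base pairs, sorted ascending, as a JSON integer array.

[5,5,5,8,9,12]

Per-enzyme occurrences:
  NpsV TAGGA/2: at [3, 8, 13] ⇒ [5, 10, 15]
  QalIII (CAGT, off=3): no sites
  SqiI ATACTTT/2: at [21] ⇒ [23]
  GruIII CTCAG/1: at [34] ⇒ [35]

All cut coordinates (distinct, sorted): [5, 10, 15, 23, 35]

Fragments:
  [0,5): 5 bp
  [5,10): 5 bp
  [10,15): 5 bp
  [15,23): 8 bp
  [23,35): 12 bp
  [35,44): 9 bp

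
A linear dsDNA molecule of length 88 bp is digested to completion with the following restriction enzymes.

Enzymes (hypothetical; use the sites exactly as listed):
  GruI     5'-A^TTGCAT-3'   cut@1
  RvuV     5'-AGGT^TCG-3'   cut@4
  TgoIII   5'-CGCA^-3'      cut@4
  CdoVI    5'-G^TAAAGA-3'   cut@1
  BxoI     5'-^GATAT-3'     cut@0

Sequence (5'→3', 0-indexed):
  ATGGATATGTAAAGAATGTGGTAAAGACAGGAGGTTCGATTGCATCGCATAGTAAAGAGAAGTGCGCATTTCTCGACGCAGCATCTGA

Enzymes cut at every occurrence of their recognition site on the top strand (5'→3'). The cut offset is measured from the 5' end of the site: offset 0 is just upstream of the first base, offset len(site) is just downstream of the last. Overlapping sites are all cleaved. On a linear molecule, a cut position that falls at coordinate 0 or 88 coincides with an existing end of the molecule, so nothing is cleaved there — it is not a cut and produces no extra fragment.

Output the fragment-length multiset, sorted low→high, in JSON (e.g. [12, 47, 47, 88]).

[3,3,4,6,8,10,12,12,14,16]

Site scan:
  GruI ATTGCAT/1: at [38] ⇒ [39]
  RvuV AGGTTCG/4: at [31] ⇒ [35]
  TgoIII CGCA/4: at [45, 64, 76] ⇒ [49, 68, 80]
  CdoVI GTAAAGA/1: at [8, 20, 51] ⇒ [9, 21, 52]
  BxoI GATAT/0: at [3] ⇒ [3]

Pooled cuts: [3, 9, 21, 35, 39, 49, 52, 68, 80]

Fragments:
  [0,3): 3 bp
  [3,9): 6 bp
  [9,21): 12 bp
  [21,35): 14 bp
  [35,39): 4 bp
  [39,49): 10 bp
  [49,52): 3 bp
  [52,68): 16 bp
  [68,80): 12 bp
  [80,88): 8 bp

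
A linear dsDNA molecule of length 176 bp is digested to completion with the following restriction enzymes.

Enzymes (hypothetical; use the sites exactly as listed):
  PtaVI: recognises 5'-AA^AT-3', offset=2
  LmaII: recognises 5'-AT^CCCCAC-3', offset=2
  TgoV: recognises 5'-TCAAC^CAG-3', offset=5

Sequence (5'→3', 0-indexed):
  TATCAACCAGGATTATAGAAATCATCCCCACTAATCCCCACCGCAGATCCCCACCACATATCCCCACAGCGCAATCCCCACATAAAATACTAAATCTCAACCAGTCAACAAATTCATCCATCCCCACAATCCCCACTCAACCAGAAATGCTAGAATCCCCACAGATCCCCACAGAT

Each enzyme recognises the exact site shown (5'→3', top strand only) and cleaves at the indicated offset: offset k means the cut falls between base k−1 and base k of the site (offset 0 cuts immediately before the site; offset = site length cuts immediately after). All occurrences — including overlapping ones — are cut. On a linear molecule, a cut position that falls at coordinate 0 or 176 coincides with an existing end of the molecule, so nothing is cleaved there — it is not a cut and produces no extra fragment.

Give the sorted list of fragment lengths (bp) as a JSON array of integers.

[5,5,7,7,8,9,10,10,10,10,10,10,11,11,13,13,13,14]

Site scan:
  PtaVI (AAAT, off=2): starts [18, 84, 91, 109, 144] → cuts [20, 86, 93, 111, 146]
  LmaII (ATCCCCAC, off=2): starts [23, 33, 46, 59, 73, 119, 128, 154, 164] → cuts [25, 35, 48, 61, 75, 121, 130, 156, 166]
  TgoV (TCAACCAG, off=5): starts [2, 96, 136] → cuts [7, 101, 141]

Pooled cuts: [7, 20, 25, 35, 48, 61, 75, 86, 93, 101, 111, 121, 130, 141, 146, 156, 166]

Fragments:
  [0,7): 7 bp
  [7,20): 13 bp
  [20,25): 5 bp
  [25,35): 10 bp
  [35,48): 13 bp
  [48,61): 13 bp
  [61,75): 14 bp
  [75,86): 11 bp
  [86,93): 7 bp
  [93,101): 8 bp
  [101,111): 10 bp
  [111,121): 10 bp
  [121,130): 9 bp
  [130,141): 11 bp
  [141,146): 5 bp
  [146,156): 10 bp
  [156,166): 10 bp
  [166,176): 10 bp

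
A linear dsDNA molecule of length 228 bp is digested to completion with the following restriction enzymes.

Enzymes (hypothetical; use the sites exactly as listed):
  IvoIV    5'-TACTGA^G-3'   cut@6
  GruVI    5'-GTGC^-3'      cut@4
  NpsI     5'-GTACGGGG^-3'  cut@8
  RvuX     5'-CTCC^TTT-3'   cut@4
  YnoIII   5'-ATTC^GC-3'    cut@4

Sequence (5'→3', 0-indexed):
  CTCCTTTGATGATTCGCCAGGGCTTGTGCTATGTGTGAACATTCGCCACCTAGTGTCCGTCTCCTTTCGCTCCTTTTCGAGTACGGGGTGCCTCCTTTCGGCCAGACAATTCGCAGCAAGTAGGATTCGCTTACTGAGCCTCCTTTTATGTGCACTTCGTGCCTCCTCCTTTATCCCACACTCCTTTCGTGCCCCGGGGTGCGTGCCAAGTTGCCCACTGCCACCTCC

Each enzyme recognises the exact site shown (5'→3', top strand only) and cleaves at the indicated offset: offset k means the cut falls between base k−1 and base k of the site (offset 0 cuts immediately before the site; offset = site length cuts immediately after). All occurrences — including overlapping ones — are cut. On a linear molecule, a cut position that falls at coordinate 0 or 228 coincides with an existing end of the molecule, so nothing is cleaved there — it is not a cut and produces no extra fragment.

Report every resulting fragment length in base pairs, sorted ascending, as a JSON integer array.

[3,4,4,4,6,7,8,9,9,9,10,10,11,14,15,15,15,16,17,20,22]

Scan for sites:
  IvoIV TACTGAG/6: at [131] ⇒ [137]
  GruVI GTGC/4: at [25, 87, 149, 158, 188, 198, 202] ⇒ [29, 91, 153, 162, 192, 202, 206]
  NpsI GTACGGGG/8: at [80] ⇒ [88]
  RvuX CTCCTTT/4: at [0, 60, 69, 91, 139, 165, 180] ⇒ [4, 64, 73, 95, 143, 169, 184]
  YnoIII ATTCGC/4: at [11, 40, 108, 124] ⇒ [15, 44, 112, 128]

All cut coordinates (distinct, sorted): [4, 15, 29, 44, 64, 73, 88, 91, 95, 112, 128, 137, 143, 153, 162, 169, 184, 192, 202, 206]

Fragments:
  [0,4): 4 bp
  [4,15): 11 bp
  [15,29): 14 bp
  [29,44): 15 bp
  [44,64): 20 bp
  [64,73): 9 bp
  [73,88): 15 bp
  [88,91): 3 bp
  [91,95): 4 bp
  [95,112): 17 bp
  [112,128): 16 bp
  [128,137): 9 bp
  [137,143): 6 bp
  [143,153): 10 bp
  [153,162): 9 bp
  [162,169): 7 bp
  [169,184): 15 bp
  [184,192): 8 bp
  [192,202): 10 bp
  [202,206): 4 bp
  [206,228): 22 bp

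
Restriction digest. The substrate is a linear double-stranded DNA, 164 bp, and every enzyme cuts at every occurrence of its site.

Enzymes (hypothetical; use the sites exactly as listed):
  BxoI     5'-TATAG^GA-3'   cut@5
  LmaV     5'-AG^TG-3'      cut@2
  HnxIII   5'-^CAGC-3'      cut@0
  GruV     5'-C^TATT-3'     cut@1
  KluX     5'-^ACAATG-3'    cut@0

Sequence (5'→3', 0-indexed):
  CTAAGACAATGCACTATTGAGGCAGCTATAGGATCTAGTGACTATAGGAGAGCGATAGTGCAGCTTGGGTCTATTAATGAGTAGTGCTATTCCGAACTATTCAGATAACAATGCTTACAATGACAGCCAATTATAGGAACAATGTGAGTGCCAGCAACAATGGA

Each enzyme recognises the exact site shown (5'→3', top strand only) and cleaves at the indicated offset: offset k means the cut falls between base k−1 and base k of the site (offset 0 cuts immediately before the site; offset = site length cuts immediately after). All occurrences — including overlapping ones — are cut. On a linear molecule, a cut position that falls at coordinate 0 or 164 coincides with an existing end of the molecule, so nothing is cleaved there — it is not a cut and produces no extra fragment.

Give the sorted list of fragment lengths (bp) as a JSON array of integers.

Site scan:
  BxoI TATAGGA/5: at [26, 42, 131] ⇒ [31, 47, 136]
  LmaV AGTG/2: at [36, 56, 82, 146] ⇒ [38, 58, 84, 148]
  HnxIII CAGC/0: at [22, 60, 123, 151] ⇒ [22, 60, 123, 151]
  GruV CTATT/1: at [13, 70, 86, 96] ⇒ [14, 71, 87, 97]
  KluX ACAATG/0: at [5, 107, 116, 138, 156] ⇒ [5, 107, 116, 138, 156]

All cut coordinates (distinct, sorted): [5, 14, 22, 31, 38, 47, 58, 60, 71, 84, 87, 97, 107, 116, 123, 136, 138, 148, 151, 156]

Fragments:
  [0,5): 5 bp
  [5,14): 9 bp
  [14,22): 8 bp
  [22,31): 9 bp
  [31,38): 7 bp
  [38,47): 9 bp
  [47,58): 11 bp
  [58,60): 2 bp
  [60,71): 11 bp
  [71,84): 13 bp
  [84,87): 3 bp
  [87,97): 10 bp
  [97,107): 10 bp
  [107,116): 9 bp
  [116,123): 7 bp
  [123,136): 13 bp
  [136,138): 2 bp
  [138,148): 10 bp
  [148,151): 3 bp
  [151,156): 5 bp
  [156,164): 8 bp

[2,2,3,3,5,5,7,7,8,8,9,9,9,9,10,10,10,11,11,13,13]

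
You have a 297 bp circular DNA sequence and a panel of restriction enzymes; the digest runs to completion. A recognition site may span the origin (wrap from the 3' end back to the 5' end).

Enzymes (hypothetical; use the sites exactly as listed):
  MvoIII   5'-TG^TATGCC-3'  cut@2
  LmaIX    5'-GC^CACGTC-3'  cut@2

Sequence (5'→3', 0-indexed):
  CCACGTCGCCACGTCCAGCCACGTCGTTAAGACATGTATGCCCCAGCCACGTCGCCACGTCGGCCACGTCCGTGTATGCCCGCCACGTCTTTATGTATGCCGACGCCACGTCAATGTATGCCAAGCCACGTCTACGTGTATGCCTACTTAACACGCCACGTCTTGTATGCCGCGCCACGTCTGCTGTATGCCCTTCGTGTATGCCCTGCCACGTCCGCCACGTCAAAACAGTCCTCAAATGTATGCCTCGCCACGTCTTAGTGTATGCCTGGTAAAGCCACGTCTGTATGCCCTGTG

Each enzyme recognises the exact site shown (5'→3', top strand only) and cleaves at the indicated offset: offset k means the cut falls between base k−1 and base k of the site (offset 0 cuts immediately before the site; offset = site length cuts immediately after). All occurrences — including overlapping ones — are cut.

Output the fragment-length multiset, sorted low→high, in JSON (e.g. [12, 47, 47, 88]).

[8,8,8,9,9,9,9,10,10,10,10,10,10,10,11,11,11,12,12,12,12,13,15,17,18,23]

Per-enzyme occurrences:
  MvoIII TGTATGCC/2: at [34, 72, 93, 114, 136, 163, 184, 197, 239, 261, 284] ⇒ [36, 74, 95, 116, 138, 165, 186, 199, 241, 263, 286]
  LmaIX GCCACGTC/2: at [7, 17, 45, 53, 62, 81, 104, 124, 154, 173, 207, 216, 249, 276, 296] ⇒ [1, 9, 19, 47, 55, 64, 83, 106, 126, 156, 175, 209, 218, 251, 278]

All cut coordinates (distinct, sorted): [1, 9, 19, 36, 47, 55, 64, 74, 83, 95, 106, 116, 126, 138, 156, 165, 175, 186, 199, 209, 218, 241, 251, 263, 278, 286]

Fragment lengths:
  1→9: 8 bp
  9→19: 10 bp
  19→36: 17 bp
  36→47: 11 bp
  47→55: 8 bp
  55→64: 9 bp
  64→74: 10 bp
  74→83: 9 bp
  83→95: 12 bp
  95→106: 11 bp
  106→116: 10 bp
  116→126: 10 bp
  126→138: 12 bp
  138→156: 18 bp
  156→165: 9 bp
  165→175: 10 bp
  175→186: 11 bp
  186→199: 13 bp
  199→209: 10 bp
  209→218: 9 bp
  218→241: 23 bp
  241→251: 10 bp
  251→263: 12 bp
  263→278: 15 bp
  278→286: 8 bp
  286→1 (wrap): 297-286+1 = 12 bp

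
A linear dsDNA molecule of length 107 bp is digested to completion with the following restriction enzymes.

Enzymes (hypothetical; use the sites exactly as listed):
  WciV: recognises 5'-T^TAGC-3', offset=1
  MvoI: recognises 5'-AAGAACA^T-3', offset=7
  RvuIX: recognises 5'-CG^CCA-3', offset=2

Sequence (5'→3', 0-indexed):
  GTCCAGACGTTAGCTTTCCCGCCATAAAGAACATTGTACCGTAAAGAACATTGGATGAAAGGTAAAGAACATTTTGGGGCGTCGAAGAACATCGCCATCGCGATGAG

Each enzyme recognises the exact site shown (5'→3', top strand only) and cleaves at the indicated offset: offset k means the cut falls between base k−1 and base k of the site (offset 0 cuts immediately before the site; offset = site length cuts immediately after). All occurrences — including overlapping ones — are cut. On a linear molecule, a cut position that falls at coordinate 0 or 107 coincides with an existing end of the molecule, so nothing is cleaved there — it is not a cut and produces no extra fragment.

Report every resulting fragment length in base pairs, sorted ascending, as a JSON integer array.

[3,10,11,12,13,17,20,21]

Site scan:
  WciV (TTAGC, off=1): starts [9] → cuts [10]
  MvoI (AAGAACAT, off=7): starts [26, 43, 64, 84] → cuts [33, 50, 71, 91]
  RvuIX (CGCCA, off=2): starts [19, 92] → cuts [21, 94]

All cut coordinates (distinct, sorted): [10, 21, 33, 50, 71, 91, 94]

Fragments:
  [0,10): 10 bp
  [10,21): 11 bp
  [21,33): 12 bp
  [33,50): 17 bp
  [50,71): 21 bp
  [71,91): 20 bp
  [91,94): 3 bp
  [94,107): 13 bp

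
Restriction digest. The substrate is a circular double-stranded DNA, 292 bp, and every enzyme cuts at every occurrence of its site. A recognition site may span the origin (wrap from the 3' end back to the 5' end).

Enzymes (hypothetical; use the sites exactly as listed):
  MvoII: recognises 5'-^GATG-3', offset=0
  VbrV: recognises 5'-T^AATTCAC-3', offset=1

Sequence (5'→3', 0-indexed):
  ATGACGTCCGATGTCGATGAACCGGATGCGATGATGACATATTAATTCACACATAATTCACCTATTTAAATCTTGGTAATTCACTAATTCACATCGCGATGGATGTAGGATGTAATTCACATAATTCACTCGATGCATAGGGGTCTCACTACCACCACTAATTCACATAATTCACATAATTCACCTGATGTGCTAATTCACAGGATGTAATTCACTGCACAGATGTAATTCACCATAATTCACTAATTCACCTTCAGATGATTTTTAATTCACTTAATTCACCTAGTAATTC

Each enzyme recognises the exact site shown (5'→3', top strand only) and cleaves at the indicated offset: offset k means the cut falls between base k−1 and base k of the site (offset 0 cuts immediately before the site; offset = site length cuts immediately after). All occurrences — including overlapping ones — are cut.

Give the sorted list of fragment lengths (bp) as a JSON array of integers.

Scan for sites:
  MvoII (GATG, off=0): starts [9, 15, 24, 29, 32, 97, 101, 108, 131, 186, 203, 221, 256] → cuts [9, 15, 24, 29, 32, 97, 101, 108, 131, 186, 203, 221, 256]
  VbrV (TAATTCAC, off=1): starts [42, 53, 76, 84, 112, 121, 158, 167, 176, 193, 207, 225, 235, 243, 265, 274] → cuts [43, 54, 77, 85, 113, 122, 159, 168, 177, 194, 208, 226, 236, 244, 266, 275]

All cut coordinates (distinct, sorted): [9, 15, 24, 29, 32, 43, 54, 77, 85, 97, 101, 108, 113, 122, 131, 159, 168, 177, 186, 194, 203, 208, 221, 226, 236, 244, 256, 266, 275]

Fragments:
  9→15: 6 bp
  15→24: 9 bp
  24→29: 5 bp
  29→32: 3 bp
  32→43: 11 bp
  43→54: 11 bp
  54→77: 23 bp
  77→85: 8 bp
  85→97: 12 bp
  97→101: 4 bp
  101→108: 7 bp
  108→113: 5 bp
  113→122: 9 bp
  122→131: 9 bp
  131→159: 28 bp
  159→168: 9 bp
  168→177: 9 bp
  177→186: 9 bp
  186→194: 8 bp
  194→203: 9 bp
  203→208: 5 bp
  208→221: 13 bp
  221→226: 5 bp
  226→236: 10 bp
  236→244: 8 bp
  244→256: 12 bp
  256→266: 10 bp
  266→275: 9 bp
  275→9 (wrap): 292-275+9 = 26 bp

[3,4,5,5,5,5,6,7,8,8,8,9,9,9,9,9,9,9,9,10,10,11,11,12,12,13,23,26,28]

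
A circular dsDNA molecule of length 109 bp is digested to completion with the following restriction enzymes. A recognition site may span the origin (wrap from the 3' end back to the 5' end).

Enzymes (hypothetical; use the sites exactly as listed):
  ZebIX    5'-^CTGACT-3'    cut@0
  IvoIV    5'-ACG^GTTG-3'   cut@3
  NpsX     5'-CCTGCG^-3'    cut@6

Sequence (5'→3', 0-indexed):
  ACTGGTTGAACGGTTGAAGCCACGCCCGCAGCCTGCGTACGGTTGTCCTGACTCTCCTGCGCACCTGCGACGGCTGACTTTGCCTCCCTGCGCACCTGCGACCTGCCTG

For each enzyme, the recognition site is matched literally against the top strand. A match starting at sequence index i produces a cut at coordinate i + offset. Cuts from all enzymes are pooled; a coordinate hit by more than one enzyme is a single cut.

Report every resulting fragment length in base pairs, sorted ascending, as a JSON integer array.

[4,4,6,6,8,8,14,15,19,25]

Scan for sites:
  ZebIX CTGACT/0: at [47, 73, 106] ⇒ [47, 73, 106]
  IvoIV ACGGTTG/3: at [9, 38] ⇒ [12, 41]
  NpsX CCTGCG/6: at [31, 55, 63, 86, 94] ⇒ [37, 61, 69, 92, 100]

All cut coordinates (distinct, sorted): [12, 37, 41, 47, 61, 69, 73, 92, 100, 106]

Fragments:
  12→37: 25 bp
  37→41: 4 bp
  41→47: 6 bp
  47→61: 14 bp
  61→69: 8 bp
  69→73: 4 bp
  73→92: 19 bp
  92→100: 8 bp
  100→106: 6 bp
  106→12 (wrap): 109-106+12 = 15 bp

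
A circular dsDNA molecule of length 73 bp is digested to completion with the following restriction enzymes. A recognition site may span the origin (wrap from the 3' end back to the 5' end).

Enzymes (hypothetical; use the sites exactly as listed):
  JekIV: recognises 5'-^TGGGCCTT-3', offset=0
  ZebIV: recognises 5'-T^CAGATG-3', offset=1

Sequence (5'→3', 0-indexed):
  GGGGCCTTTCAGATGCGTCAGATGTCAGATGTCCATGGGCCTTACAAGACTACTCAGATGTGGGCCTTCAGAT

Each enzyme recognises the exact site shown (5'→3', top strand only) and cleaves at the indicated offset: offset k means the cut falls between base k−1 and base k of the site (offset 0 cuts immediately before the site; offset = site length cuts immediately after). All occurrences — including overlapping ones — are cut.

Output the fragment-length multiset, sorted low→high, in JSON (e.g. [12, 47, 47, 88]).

[6,7,8,9,10,14,19]

Scan for sites:
  JekIV TGGGCCTT/0: at [35, 60] ⇒ [35, 60]
  ZebIV TCAGATG/1: at [8, 17, 24, 53, 67] ⇒ [9, 18, 25, 54, 68]

Pooled cuts: [9, 18, 25, 35, 54, 60, 68]

Fragment lengths:
  9→18: 9 bp
  18→25: 7 bp
  25→35: 10 bp
  35→54: 19 bp
  54→60: 6 bp
  60→68: 8 bp
  68→9 (wrap): 73-68+9 = 14 bp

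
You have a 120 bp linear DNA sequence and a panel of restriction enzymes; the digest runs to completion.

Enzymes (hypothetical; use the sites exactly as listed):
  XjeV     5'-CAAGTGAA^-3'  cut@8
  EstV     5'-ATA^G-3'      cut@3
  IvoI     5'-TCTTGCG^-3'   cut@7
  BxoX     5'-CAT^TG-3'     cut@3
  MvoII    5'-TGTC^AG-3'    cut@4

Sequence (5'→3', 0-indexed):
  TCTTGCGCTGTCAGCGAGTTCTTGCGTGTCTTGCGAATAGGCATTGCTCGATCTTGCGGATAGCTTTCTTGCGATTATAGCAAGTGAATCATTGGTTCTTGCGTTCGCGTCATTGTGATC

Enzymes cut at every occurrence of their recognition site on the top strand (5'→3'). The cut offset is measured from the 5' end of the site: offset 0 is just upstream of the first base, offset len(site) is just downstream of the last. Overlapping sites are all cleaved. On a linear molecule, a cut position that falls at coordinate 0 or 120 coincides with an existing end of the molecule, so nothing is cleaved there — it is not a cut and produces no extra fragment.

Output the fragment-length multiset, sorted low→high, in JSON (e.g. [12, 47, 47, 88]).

[4,4,4,5,5,6,7,7,9,9,10,11,11,14,14]

Per-enzyme occurrences:
  XjeV CAAGTGAA/8: at [80] ⇒ [88]
  EstV ATAG/3: at [36, 59, 76] ⇒ [39, 62, 79]
  IvoI TCTTGCG/7: at [0, 19, 28, 51, 66, 96] ⇒ [7, 26, 35, 58, 73, 103]
  BxoX CATTG/3: at [41, 89, 110] ⇒ [44, 92, 113]
  MvoII TGTCAG/4: at [8] ⇒ [12]

All cut coordinates (distinct, sorted): [7, 12, 26, 35, 39, 44, 58, 62, 73, 79, 88, 92, 103, 113]

Fragment lengths:
  [0,7): 7 bp
  [7,12): 5 bp
  [12,26): 14 bp
  [26,35): 9 bp
  [35,39): 4 bp
  [39,44): 5 bp
  [44,58): 14 bp
  [58,62): 4 bp
  [62,73): 11 bp
  [73,79): 6 bp
  [79,88): 9 bp
  [88,92): 4 bp
  [92,103): 11 bp
  [103,113): 10 bp
  [113,120): 7 bp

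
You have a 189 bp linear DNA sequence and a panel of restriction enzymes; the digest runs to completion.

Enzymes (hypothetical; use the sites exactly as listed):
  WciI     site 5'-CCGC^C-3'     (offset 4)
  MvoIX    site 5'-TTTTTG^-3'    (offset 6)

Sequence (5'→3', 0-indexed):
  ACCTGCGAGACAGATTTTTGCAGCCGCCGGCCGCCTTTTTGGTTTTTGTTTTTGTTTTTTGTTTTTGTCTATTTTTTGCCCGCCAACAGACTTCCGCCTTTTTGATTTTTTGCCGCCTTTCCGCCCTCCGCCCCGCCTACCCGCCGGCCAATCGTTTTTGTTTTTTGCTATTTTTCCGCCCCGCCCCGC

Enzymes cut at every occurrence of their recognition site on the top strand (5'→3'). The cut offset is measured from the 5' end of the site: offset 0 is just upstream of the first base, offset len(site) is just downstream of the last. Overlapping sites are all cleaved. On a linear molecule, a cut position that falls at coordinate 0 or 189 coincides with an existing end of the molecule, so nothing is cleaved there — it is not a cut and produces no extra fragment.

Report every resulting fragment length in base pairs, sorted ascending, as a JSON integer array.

Site scan:
  WciI (CCGCC, off=4): starts [23, 30, 79, 93, 112, 120, 127, 132, 140, 175, 180] → cuts [27, 34, 83, 97, 116, 124, 131, 136, 144, 179, 184]
  MvoIX (TTTTTG, off=6): starts [14, 35, 42, 48, 55, 61, 72, 98, 106, 154, 161] → cuts [20, 41, 48, 54, 61, 67, 78, 104, 112, 160, 167]

Pooled cuts: [20, 27, 34, 41, 48, 54, 61, 67, 78, 83, 97, 104, 112, 116, 124, 131, 136, 144, 160, 167, 179, 184]

Fragments:
  [0,20): 20 bp
  [20,27): 7 bp
  [27,34): 7 bp
  [34,41): 7 bp
  [41,48): 7 bp
  [48,54): 6 bp
  [54,61): 7 bp
  [61,67): 6 bp
  [67,78): 11 bp
  [78,83): 5 bp
  [83,97): 14 bp
  [97,104): 7 bp
  [104,112): 8 bp
  [112,116): 4 bp
  [116,124): 8 bp
  [124,131): 7 bp
  [131,136): 5 bp
  [136,144): 8 bp
  [144,160): 16 bp
  [160,167): 7 bp
  [167,179): 12 bp
  [179,184): 5 bp
  [184,189): 5 bp

[4,5,5,5,5,6,6,7,7,7,7,7,7,7,7,8,8,8,11,12,14,16,20]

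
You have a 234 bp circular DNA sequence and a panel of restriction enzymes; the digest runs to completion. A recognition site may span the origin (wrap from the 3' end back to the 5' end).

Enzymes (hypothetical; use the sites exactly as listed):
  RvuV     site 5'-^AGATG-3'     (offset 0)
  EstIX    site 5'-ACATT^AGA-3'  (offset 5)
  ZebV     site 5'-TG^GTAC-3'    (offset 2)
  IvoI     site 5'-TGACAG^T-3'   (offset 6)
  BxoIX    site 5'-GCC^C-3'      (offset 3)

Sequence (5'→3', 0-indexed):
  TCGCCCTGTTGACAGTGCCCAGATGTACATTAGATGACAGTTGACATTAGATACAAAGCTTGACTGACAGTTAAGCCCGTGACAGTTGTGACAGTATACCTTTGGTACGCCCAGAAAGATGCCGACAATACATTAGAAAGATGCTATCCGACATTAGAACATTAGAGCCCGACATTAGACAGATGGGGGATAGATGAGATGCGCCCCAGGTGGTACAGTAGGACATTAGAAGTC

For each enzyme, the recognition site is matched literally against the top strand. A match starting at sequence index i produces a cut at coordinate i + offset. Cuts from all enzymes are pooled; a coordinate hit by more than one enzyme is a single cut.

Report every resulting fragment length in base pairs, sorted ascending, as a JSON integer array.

Site scan:
  RvuV AGATG/0: at [20, 31, 116, 138, 180, 191, 196] ⇒ [20, 31, 116, 138, 180, 191, 196]
  EstIX ACATTAGA/5: at [26, 43, 129, 150, 158, 171, 222] ⇒ [31, 48, 134, 155, 163, 176, 227]
  ZebV TGGTAC/2: at [102, 210] ⇒ [104, 212]
  IvoI TGACAGT/6: at [9, 34, 64, 79, 88] ⇒ [15, 40, 70, 85, 94]
  BxoIX GCCC/3: at [2, 16, 74, 108, 166, 202] ⇒ [5, 19, 77, 111, 169, 205]

Pooled cuts: [5, 15, 19, 20, 31, 40, 48, 70, 77, 85, 94, 104, 111, 116, 134, 138, 155, 163, 169, 176, 180, 191, 196, 205, 212, 227]

Fragment lengths:
  5→15: 10 bp
  15→19: 4 bp
  19→20: 1 bp
  20→31: 11 bp
  31→40: 9 bp
  40→48: 8 bp
  48→70: 22 bp
  70→77: 7 bp
  77→85: 8 bp
  85→94: 9 bp
  94→104: 10 bp
  104→111: 7 bp
  111→116: 5 bp
  116→134: 18 bp
  134→138: 4 bp
  138→155: 17 bp
  155→163: 8 bp
  163→169: 6 bp
  169→176: 7 bp
  176→180: 4 bp
  180→191: 11 bp
  191→196: 5 bp
  196→205: 9 bp
  205→212: 7 bp
  212→227: 15 bp
  227→5 (wrap): 234-227+5 = 12 bp

[1,4,4,4,5,5,6,7,7,7,7,8,8,8,9,9,9,10,10,11,11,12,15,17,18,22]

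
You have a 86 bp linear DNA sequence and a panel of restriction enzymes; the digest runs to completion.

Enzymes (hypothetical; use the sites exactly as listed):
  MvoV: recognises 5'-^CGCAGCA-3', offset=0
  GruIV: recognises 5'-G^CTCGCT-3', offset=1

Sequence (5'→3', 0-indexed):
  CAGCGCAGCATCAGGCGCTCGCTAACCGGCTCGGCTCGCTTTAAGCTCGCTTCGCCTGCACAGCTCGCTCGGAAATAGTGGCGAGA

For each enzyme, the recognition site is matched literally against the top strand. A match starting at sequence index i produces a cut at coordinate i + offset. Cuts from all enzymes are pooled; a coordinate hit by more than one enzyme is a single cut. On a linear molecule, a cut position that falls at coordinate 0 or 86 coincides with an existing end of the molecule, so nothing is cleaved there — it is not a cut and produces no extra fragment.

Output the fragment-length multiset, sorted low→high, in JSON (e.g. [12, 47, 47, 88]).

[3,11,14,17,18,23]

Scan for sites:
  MvoV (CGCAGCA, off=0): starts [3] → cuts [3]
  GruIV (GCTCGCT, off=1): starts [16, 33, 44, 62] → cuts [17, 34, 45, 63]

Pooled cuts: [3, 17, 34, 45, 63]

Fragment lengths:
  [0,3): 3 bp
  [3,17): 14 bp
  [17,34): 17 bp
  [34,45): 11 bp
  [45,63): 18 bp
  [63,86): 23 bp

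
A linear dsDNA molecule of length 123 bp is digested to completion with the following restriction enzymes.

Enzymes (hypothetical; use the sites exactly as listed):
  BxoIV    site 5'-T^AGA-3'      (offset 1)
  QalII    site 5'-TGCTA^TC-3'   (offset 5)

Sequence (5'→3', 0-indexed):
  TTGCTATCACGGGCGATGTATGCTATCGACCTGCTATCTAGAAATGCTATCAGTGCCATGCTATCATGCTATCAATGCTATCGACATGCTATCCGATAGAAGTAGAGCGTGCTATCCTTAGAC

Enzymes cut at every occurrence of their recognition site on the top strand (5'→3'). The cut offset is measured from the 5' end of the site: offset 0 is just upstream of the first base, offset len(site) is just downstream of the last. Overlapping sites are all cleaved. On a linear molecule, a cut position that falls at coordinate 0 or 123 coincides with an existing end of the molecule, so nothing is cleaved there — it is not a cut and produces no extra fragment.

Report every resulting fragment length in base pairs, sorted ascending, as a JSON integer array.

[3,4,5,6,6,6,8,9,10,11,11,11,14,19]

Site scan:
  BxoIV (TAGA, off=1): starts [38, 96, 102, 118] → cuts [39, 97, 103, 119]
  QalII (TGCTATC, off=5): starts [1, 20, 31, 44, 58, 66, 75, 86, 109] → cuts [6, 25, 36, 49, 63, 71, 80, 91, 114]

All cut coordinates (distinct, sorted): [6, 25, 36, 39, 49, 63, 71, 80, 91, 97, 103, 114, 119]

Fragment lengths:
  [0,6): 6 bp
  [6,25): 19 bp
  [25,36): 11 bp
  [36,39): 3 bp
  [39,49): 10 bp
  [49,63): 14 bp
  [63,71): 8 bp
  [71,80): 9 bp
  [80,91): 11 bp
  [91,97): 6 bp
  [97,103): 6 bp
  [103,114): 11 bp
  [114,119): 5 bp
  [119,123): 4 bp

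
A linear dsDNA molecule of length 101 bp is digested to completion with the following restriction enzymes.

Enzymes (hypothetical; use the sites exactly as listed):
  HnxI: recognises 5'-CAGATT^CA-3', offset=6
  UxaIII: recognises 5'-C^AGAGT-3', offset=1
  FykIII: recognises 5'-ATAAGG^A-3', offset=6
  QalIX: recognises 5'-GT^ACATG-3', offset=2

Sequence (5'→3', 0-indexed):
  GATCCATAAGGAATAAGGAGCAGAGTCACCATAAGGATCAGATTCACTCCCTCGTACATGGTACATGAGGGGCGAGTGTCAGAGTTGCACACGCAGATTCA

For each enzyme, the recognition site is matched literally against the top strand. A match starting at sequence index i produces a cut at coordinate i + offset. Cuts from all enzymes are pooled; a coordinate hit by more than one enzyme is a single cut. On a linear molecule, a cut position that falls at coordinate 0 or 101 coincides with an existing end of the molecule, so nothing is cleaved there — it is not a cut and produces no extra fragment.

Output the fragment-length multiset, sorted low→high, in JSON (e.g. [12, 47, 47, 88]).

[2,3,7,7,8,11,11,15,18,19]

Site scan:
  HnxI CAGATTCA/6: at [38, 93] ⇒ [44, 99]
  UxaIII CAGAGT/1: at [20, 79] ⇒ [21, 80]
  FykIII ATAAGGA/6: at [5, 12, 30] ⇒ [11, 18, 36]
  QalIX GTACATG/2: at [53, 60] ⇒ [55, 62]

Pooled cuts: [11, 18, 21, 36, 44, 55, 62, 80, 99]

Fragment lengths:
  [0,11): 11 bp
  [11,18): 7 bp
  [18,21): 3 bp
  [21,36): 15 bp
  [36,44): 8 bp
  [44,55): 11 bp
  [55,62): 7 bp
  [62,80): 18 bp
  [80,99): 19 bp
  [99,101): 2 bp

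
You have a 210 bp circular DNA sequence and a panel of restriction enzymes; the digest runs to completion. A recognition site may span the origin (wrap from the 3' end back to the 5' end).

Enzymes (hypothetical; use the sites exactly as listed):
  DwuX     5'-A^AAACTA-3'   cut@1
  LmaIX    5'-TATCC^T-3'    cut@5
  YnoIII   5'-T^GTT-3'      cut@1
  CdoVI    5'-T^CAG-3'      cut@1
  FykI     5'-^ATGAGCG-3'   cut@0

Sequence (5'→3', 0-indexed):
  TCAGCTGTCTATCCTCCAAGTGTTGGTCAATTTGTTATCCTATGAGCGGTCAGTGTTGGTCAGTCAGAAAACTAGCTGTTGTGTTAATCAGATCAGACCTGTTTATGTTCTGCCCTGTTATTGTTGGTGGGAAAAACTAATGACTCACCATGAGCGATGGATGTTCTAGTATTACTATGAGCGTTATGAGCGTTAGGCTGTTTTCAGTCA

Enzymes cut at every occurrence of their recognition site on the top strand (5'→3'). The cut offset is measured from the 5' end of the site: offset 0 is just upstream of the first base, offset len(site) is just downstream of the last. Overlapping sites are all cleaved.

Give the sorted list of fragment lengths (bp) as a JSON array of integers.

Site scan:
  DwuX (AAAACTA, off=1): starts [67, 132] → cuts [68, 133]
  LmaIX (TATCCT, off=5): starts [9, 35] → cuts [14, 40]
  YnoIII (TGTT, off=1): starts [20, 32, 53, 76, 81, 99, 105, 115, 121, 161, 198] → cuts [21, 33, 54, 77, 82, 100, 106, 116, 122, 162, 199]
  CdoVI (TCAG, off=1): starts [0, 49, 59, 63, 87, 92, 203] → cuts [1, 50, 60, 64, 88, 93, 204]
  FykI (ATGAGCG, off=0): starts [41, 149, 176, 185] → cuts [41, 149, 176, 185]

All cut coordinates (distinct, sorted): [1, 14, 21, 33, 40, 41, 50, 54, 60, 64, 68, 77, 82, 88, 93, 100, 106, 116, 122, 133, 149, 162, 176, 185, 199, 204]

Fragment lengths:
  1→14: 13 bp
  14→21: 7 bp
  21→33: 12 bp
  33→40: 7 bp
  40→41: 1 bp
  41→50: 9 bp
  50→54: 4 bp
  54→60: 6 bp
  60→64: 4 bp
  64→68: 4 bp
  68→77: 9 bp
  77→82: 5 bp
  82→88: 6 bp
  88→93: 5 bp
  93→100: 7 bp
  100→106: 6 bp
  106→116: 10 bp
  116→122: 6 bp
  122→133: 11 bp
  133→149: 16 bp
  149→162: 13 bp
  162→176: 14 bp
  176→185: 9 bp
  185→199: 14 bp
  199→204: 5 bp
  204→1 (wrap): 210-204+1 = 7 bp

[1,4,4,4,5,5,5,6,6,6,6,7,7,7,7,9,9,9,10,11,12,13,13,14,14,16]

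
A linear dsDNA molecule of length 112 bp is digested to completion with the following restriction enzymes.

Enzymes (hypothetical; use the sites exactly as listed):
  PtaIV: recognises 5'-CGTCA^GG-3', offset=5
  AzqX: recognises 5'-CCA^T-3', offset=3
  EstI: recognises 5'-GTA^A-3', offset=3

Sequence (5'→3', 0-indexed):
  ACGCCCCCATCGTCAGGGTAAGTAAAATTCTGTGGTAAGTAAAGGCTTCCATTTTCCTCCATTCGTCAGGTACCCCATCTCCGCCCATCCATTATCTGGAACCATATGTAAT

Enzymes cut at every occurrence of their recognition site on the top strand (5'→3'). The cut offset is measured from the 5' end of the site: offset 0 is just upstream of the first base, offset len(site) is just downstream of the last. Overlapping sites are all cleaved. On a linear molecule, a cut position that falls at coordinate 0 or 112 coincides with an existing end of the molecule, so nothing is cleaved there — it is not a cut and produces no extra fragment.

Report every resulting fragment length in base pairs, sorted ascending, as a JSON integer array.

Scan for sites:
  PtaIV CGTCAGG/5: at [10, 63] ⇒ [15, 68]
  AzqX CCAT/3: at [6, 48, 58, 74, 84, 88, 101] ⇒ [9, 51, 61, 77, 87, 91, 104]
  EstI GTAA/3: at [17, 21, 34, 38, 107] ⇒ [20, 24, 37, 41, 110]

Pooled cuts: [9, 15, 20, 24, 37, 41, 51, 61, 68, 77, 87, 91, 104, 110]

Fragment lengths:
  [0,9): 9 bp
  [9,15): 6 bp
  [15,20): 5 bp
  [20,24): 4 bp
  [24,37): 13 bp
  [37,41): 4 bp
  [41,51): 10 bp
  [51,61): 10 bp
  [61,68): 7 bp
  [68,77): 9 bp
  [77,87): 10 bp
  [87,91): 4 bp
  [91,104): 13 bp
  [104,110): 6 bp
  [110,112): 2 bp

[2,4,4,4,5,6,6,7,9,9,10,10,10,13,13]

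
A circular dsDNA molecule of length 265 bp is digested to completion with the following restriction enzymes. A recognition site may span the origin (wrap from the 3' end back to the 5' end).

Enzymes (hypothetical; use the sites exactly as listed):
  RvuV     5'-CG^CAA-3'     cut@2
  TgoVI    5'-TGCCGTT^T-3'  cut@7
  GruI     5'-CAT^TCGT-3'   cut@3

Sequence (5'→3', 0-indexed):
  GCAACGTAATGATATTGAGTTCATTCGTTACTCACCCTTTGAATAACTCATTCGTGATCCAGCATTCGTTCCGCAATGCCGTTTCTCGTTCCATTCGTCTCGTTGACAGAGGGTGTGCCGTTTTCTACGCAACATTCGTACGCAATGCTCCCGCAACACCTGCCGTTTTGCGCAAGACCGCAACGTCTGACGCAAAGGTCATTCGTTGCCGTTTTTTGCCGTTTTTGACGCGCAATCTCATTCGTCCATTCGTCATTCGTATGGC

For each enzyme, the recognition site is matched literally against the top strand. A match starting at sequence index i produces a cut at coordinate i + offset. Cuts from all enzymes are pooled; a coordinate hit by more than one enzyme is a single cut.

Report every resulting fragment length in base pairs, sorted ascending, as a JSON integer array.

Site scan:
  RvuV (CGCAA, off=2): starts [71, 127, 140, 151, 170, 178, 190, 230, 264] → cuts [1, 73, 129, 142, 153, 172, 180, 192, 232]
  TgoVI (TGCCGTTT, off=7): starts [76, 115, 160, 206, 216] → cuts [83, 122, 167, 213, 223]
  GruI (CATTCGT, off=3): starts [21, 48, 62, 91, 132, 199, 238, 246, 253] → cuts [24, 51, 65, 94, 135, 202, 241, 249, 256]

All cut coordinates (distinct, sorted): [1, 24, 51, 65, 73, 83, 94, 122, 129, 135, 142, 153, 167, 172, 180, 192, 202, 213, 223, 232, 241, 249, 256]

Fragment lengths:
  1→24: 23 bp
  24→51: 27 bp
  51→65: 14 bp
  65→73: 8 bp
  73→83: 10 bp
  83→94: 11 bp
  94→122: 28 bp
  122→129: 7 bp
  129→135: 6 bp
  135→142: 7 bp
  142→153: 11 bp
  153→167: 14 bp
  167→172: 5 bp
  172→180: 8 bp
  180→192: 12 bp
  192→202: 10 bp
  202→213: 11 bp
  213→223: 10 bp
  223→232: 9 bp
  232→241: 9 bp
  241→249: 8 bp
  249→256: 7 bp
  256→1 (wrap): 265-256+1 = 10 bp

[5,6,7,7,7,8,8,8,9,9,10,10,10,10,11,11,11,12,14,14,23,27,28]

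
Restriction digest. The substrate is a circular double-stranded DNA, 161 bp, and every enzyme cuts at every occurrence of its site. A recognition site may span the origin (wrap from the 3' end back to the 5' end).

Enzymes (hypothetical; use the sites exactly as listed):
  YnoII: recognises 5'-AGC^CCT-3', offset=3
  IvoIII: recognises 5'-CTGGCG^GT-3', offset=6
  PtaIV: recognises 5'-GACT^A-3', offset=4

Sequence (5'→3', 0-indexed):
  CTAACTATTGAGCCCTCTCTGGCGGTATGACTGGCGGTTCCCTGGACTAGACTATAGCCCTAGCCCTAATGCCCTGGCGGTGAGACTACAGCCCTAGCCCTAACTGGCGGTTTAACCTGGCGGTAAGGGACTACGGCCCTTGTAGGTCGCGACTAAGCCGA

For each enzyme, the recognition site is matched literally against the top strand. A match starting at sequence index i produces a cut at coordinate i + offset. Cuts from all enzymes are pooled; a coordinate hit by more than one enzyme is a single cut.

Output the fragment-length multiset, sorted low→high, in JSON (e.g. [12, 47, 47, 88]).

Scan for sites:
  YnoII (AGCCCT, off=3): starts [10, 55, 61, 89, 95] → cuts [13, 58, 64, 92, 98]
  IvoIII (CTGGCGGT, off=6): starts [18, 30, 73, 103, 116] → cuts [24, 36, 79, 109, 122]
  PtaIV (GACTA, off=4): starts [44, 49, 83, 128, 150, 159] → cuts [2, 48, 53, 87, 132, 154]

All cut coordinates (distinct, sorted): [2, 13, 24, 36, 48, 53, 58, 64, 79, 87, 92, 98, 109, 122, 132, 154]

Fragment lengths:
  2→13: 11 bp
  13→24: 11 bp
  24→36: 12 bp
  36→48: 12 bp
  48→53: 5 bp
  53→58: 5 bp
  58→64: 6 bp
  64→79: 15 bp
  79→87: 8 bp
  87→92: 5 bp
  92→98: 6 bp
  98→109: 11 bp
  109→122: 13 bp
  122→132: 10 bp
  132→154: 22 bp
  154→2 (wrap): 161-154+2 = 9 bp

[5,5,5,6,6,8,9,10,11,11,11,12,12,13,15,22]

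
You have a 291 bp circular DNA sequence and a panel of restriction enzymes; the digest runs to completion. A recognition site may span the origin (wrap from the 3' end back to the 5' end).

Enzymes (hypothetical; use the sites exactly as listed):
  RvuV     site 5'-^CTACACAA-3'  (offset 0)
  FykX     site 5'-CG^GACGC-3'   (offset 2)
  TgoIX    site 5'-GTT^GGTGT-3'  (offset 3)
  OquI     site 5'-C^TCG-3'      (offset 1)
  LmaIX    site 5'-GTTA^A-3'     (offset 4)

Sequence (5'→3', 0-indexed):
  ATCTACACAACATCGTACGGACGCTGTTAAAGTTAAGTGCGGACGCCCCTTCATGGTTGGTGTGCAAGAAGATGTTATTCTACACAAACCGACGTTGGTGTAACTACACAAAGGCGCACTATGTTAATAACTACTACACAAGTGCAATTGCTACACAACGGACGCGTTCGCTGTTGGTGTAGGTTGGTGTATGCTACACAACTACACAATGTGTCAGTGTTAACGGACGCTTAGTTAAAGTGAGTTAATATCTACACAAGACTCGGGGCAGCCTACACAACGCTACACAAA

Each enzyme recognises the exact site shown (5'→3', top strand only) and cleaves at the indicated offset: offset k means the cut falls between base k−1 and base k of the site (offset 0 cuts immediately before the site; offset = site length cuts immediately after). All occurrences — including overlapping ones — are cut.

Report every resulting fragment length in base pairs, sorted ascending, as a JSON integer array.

Per-enzyme occurrences:
  RvuV CTACACAA/0: at [2, 79, 103, 133, 150, 193, 201, 251, 272, 282] ⇒ [2, 79, 103, 133, 150, 193, 201, 251, 272, 282]
  FykX CGGACGC/2: at [17, 39, 158, 223] ⇒ [19, 41, 160, 225]
  TgoIX GTTGGTGT/3: at [55, 93, 172, 182] ⇒ [58, 96, 175, 185]
  OquI CTCG/1: at [261] ⇒ [262]
  LmaIX GTTAA/4: at [25, 31, 122, 218, 233, 243] ⇒ [29, 35, 126, 222, 237, 247]

All cut coordinates (distinct, sorted): [2, 19, 29, 35, 41, 58, 79, 96, 103, 126, 133, 150, 160, 175, 185, 193, 201, 222, 225, 237, 247, 251, 262, 272, 282]

Fragments:
  2→19: 17 bp
  19→29: 10 bp
  29→35: 6 bp
  35→41: 6 bp
  41→58: 17 bp
  58→79: 21 bp
  79→96: 17 bp
  96→103: 7 bp
  103→126: 23 bp
  126→133: 7 bp
  133→150: 17 bp
  150→160: 10 bp
  160→175: 15 bp
  175→185: 10 bp
  185→193: 8 bp
  193→201: 8 bp
  201→222: 21 bp
  222→225: 3 bp
  225→237: 12 bp
  237→247: 10 bp
  247→251: 4 bp
  251→262: 11 bp
  262→272: 10 bp
  272→282: 10 bp
  282→2 (wrap): 291-282+2 = 11 bp

[3,4,6,6,7,7,8,8,10,10,10,10,10,10,11,11,12,15,17,17,17,17,21,21,23]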